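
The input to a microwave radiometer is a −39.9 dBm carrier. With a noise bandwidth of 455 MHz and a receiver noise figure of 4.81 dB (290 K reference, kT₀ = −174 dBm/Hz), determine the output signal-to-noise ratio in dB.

Noise floor: N = −174 + 10 log₁₀(B) + NF
10 log₁₀(4.55×10⁸) = 86.58 dB
N = −174 + 86.58 + 4.81 = −82.61 dBm
SNR = P_sig − N = −39.9 − (−82.61) = 42.71 dB → 42.7 dB

42.7 dB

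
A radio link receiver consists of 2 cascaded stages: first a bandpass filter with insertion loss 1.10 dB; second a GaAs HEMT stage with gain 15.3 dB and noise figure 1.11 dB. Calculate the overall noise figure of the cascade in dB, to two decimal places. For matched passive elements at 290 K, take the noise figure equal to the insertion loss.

Convert to linear (a loss of L dB is a gain of −L dB): F_i = 10^(NF_i/10), G_i = 10^(G_i,dB/10)
  Stage 1: F_1 = 10^(1.10/10) = 1.288, G_1 = 10^(−1.10/10) = 0.7762
  Stage 2: F_2 = 10^(1.11/10) = 1.291, G_2 = 10^(15.3/10) = 33.88
Friis cascade:
  F = 1.288 + (1.291 − 1)/0.7762 = 1.663
NF = 10 log₁₀(1.663) = 2.21 dB

2.21 dB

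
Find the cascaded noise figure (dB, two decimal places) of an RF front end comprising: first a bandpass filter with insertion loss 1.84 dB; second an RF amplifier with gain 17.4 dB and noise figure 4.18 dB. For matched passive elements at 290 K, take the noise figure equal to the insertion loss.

6.02 dB

Convert to linear (a loss of L dB is a gain of −L dB): F_i = 10^(NF_i/10), G_i = 10^(G_i,dB/10)
  Stage 1: F_1 = 10^(1.84/10) = 1.528, G_1 = 10^(−1.84/10) = 0.6546
  Stage 2: F_2 = 10^(4.18/10) = 2.618, G_2 = 10^(17.4/10) = 54.95
Friis cascade:
  F = 1.528 + (2.618 − 1)/0.6546 = 3.999
NF = 10 log₁₀(3.999) = 6.02 dB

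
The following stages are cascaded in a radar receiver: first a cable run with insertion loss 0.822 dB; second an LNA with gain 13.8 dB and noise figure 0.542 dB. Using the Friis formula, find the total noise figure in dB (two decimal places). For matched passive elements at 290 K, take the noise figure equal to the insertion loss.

1.36 dB

Convert to linear (a loss of L dB is a gain of −L dB): F_i = 10^(NF_i/10), G_i = 10^(G_i,dB/10)
  Stage 1: F_1 = 10^(0.822/10) = 1.208, G_1 = 10^(−0.822/10) = 0.8276
  Stage 2: F_2 = 10^(0.542/10) = 1.133, G_2 = 10^(13.8/10) = 23.99
Friis cascade:
  F = 1.208 + (1.133 − 1)/0.8276 = 1.369
NF = 10 log₁₀(1.369) = 1.36 dB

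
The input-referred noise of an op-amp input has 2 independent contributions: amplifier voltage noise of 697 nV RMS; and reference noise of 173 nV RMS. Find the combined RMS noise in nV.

Uncorrelated sources add in power (mean-square): V_tot = √(ΣV_i²)
V_tot = √[(6.97×10⁻⁷)² + (1.73×10⁻⁷)²] = 7.18×10⁻⁷ V = 718 nV

718 nV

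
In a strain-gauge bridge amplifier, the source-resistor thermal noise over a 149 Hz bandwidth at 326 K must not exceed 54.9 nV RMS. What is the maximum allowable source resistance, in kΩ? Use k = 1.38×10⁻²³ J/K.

Johnson–Nyquist: V_n = √(4kTRB) ⇒ R = V_n² / (4kTB)
4kTB = 4 × 1.38×10⁻²³ × 326 × 1.49×10² = 2.68×10⁻¹⁸
R = (5.49×10⁻⁸)² / 2.68×10⁻¹⁸ = 1.12×10³ Ω = 1.12 kΩ

1.12 kΩ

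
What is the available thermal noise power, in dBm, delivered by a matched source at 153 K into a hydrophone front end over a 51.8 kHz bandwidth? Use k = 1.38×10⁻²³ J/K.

P_n = kTB = 1.38×10⁻²³ × 153 × 5.18×10⁴ = 1.09×10⁻¹⁶ W
In dBm: 10 log₁₀(1.09×10⁻¹⁶ / 10⁻³) = −129.6 dBm

−129.6 dBm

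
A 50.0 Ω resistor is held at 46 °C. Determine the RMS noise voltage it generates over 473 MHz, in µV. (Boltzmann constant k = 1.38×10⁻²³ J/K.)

T = 46 °C + 273.15 = 319.15 K
V_n = √(4kTRB)
4kTRB = 4 × 1.38×10⁻²³ × 319.15 × 5.00×10¹ × 4.73×10⁸ = 4.17×10⁻¹⁰ V²
V_n = √(4.17×10⁻¹⁰) = 2.04×10⁻⁵ V = 20.4 µV

20.4 µV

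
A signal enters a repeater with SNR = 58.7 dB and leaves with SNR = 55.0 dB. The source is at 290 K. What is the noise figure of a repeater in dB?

NF (dB) = SNR_in(dB) − SNR_out(dB) when the source is at T₀
NF = 58.7 − 55.0 = 3.7 dB

3.7 dB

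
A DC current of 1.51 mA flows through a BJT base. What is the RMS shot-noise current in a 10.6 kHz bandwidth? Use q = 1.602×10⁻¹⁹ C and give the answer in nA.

2.26 nA

I_n = √(2qI·B)
2qI·B = 2 × 1.602×10⁻¹⁹ × 1.51×10⁻³ × 1.06×10⁴ = 5.13×10⁻¹⁸ A²
I_n = √(5.13×10⁻¹⁸) = 2.26×10⁻⁹ A = 2.26 nA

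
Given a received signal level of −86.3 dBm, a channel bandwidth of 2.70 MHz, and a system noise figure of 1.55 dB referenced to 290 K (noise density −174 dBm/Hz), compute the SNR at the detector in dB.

Noise floor: N = −174 + 10 log₁₀(B) + NF
10 log₁₀(2.70×10⁶) = 64.31 dB
N = −174 + 64.31 + 1.55 = −108.14 dBm
SNR = P_sig − N = −86.3 − (−108.14) = 21.84 dB → 21.8 dB

21.8 dB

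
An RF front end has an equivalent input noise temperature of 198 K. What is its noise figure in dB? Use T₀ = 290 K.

2.26 dB

F = 1 + T_e/T₀ = 1 + 198/290 = 1.68276
NF = 10 log₁₀(1.68276) = 2.26 dB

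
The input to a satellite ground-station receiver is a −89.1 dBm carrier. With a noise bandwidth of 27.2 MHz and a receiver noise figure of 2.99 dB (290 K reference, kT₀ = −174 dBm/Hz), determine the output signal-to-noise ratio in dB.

Noise floor: N = −174 + 10 log₁₀(B) + NF
10 log₁₀(2.72×10⁷) = 74.35 dB
N = −174 + 74.35 + 2.99 = −96.66 dBm
SNR = P_sig − N = −89.1 − (−96.66) = 7.56 dB → 7.6 dB

7.6 dB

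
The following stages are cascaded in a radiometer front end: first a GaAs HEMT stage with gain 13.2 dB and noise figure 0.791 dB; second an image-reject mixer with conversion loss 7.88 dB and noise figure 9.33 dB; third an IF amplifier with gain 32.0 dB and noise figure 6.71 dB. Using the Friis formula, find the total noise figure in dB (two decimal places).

Convert to linear (a loss of L dB is a gain of −L dB): F_i = 10^(NF_i/10), G_i = 10^(G_i,dB/10)
  Stage 1: F_1 = 10^(0.791/10) = 1.200, G_1 = 10^(13.2/10) = 20.89
  Stage 2: F_2 = 10^(9.33/10) = 8.570, G_2 = 10^(−7.88/10) = 0.1629
  Stage 3: F_3 = 10^(6.71/10) = 4.688, G_3 = 10^(32.0/10) = 1585
Friis cascade:
  F = 1.200 + (8.570 − 1)/20.89 + (4.688 − 1)/3.404 = 2.646
NF = 10 log₁₀(2.646) = 4.23 dB

4.23 dB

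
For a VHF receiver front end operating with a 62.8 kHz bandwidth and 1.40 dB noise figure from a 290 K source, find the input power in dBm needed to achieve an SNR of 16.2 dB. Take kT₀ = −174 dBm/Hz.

Sensitivity = −174 + 10 log₁₀(B) + NF + SNR_min
= −174 + 47.98 + 1.40 + 16.2
= −108.42 dBm → −108.4 dBm

−108.4 dBm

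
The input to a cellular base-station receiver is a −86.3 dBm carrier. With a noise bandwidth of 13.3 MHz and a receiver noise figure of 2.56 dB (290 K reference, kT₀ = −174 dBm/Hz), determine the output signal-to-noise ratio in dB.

13.9 dB

Noise floor: N = −174 + 10 log₁₀(B) + NF
10 log₁₀(1.33×10⁷) = 71.24 dB
N = −174 + 71.24 + 2.56 = −100.20 dBm
SNR = P_sig − N = −86.3 − (−100.20) = 13.90 dB → 13.9 dB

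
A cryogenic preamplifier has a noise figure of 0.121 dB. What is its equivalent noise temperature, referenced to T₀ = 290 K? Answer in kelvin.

8.19 K

F = 10^(0.121/10) = 1.02825
T_e = (F − 1)·T₀ = (1.02825 − 1) × 290 = 8.19 K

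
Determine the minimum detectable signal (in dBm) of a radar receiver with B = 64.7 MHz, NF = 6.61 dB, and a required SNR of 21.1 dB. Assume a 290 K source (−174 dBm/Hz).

Sensitivity = −174 + 10 log₁₀(B) + NF + SNR_min
= −174 + 78.11 + 6.61 + 21.1
= −68.18 dBm → −68.2 dBm

−68.2 dBm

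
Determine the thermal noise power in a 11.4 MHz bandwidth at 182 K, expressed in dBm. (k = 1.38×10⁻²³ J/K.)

P_n = kTB = 1.38×10⁻²³ × 182 × 1.14×10⁷ = 2.86×10⁻¹⁴ W
In dBm: 10 log₁₀(2.86×10⁻¹⁴ / 10⁻³) = −105.4 dBm

−105.4 dBm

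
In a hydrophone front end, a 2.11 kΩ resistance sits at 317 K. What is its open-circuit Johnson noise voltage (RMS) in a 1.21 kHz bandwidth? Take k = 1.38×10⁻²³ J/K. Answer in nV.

V_n = √(4kTRB)
4kTRB = 4 × 1.38×10⁻²³ × 317 × 2.11×10³ × 1.21×10³ = 4.47×10⁻¹⁴ V²
V_n = √(4.47×10⁻¹⁴) = 2.11×10⁻⁷ V = 211 nV

211 nV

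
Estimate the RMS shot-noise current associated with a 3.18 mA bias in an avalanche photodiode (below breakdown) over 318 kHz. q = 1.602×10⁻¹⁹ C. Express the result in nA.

I_n = √(2qI·B)
2qI·B = 2 × 1.602×10⁻¹⁹ × 3.18×10⁻³ × 3.18×10⁵ = 3.24×10⁻¹⁶ A²
I_n = √(3.24×10⁻¹⁶) = 1.80×10⁻⁸ A = 18.0 nA

18.0 nA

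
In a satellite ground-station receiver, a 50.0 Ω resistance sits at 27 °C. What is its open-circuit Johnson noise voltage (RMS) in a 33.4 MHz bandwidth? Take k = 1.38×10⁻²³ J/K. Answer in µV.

5.26 µV

T = 27 °C + 273.15 = 300.15 K
V_n = √(4kTRB)
4kTRB = 4 × 1.38×10⁻²³ × 300.15 × 5.00×10¹ × 3.34×10⁷ = 2.77×10⁻¹¹ V²
V_n = √(2.77×10⁻¹¹) = 5.26×10⁻⁶ V = 5.26 µV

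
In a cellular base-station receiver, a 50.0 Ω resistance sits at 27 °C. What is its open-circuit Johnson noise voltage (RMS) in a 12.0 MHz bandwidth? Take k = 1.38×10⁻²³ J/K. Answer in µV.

T = 27 °C + 273.15 = 300.15 K
V_n = √(4kTRB)
4kTRB = 4 × 1.38×10⁻²³ × 300.15 × 5.00×10¹ × 1.20×10⁷ = 9.94×10⁻¹² V²
V_n = √(9.94×10⁻¹²) = 3.15×10⁻⁶ V = 3.15 µV

3.15 µV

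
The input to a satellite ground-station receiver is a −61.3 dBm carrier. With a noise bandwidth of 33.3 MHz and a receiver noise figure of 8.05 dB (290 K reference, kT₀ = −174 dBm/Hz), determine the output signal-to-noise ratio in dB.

Noise floor: N = −174 + 10 log₁₀(B) + NF
10 log₁₀(3.33×10⁷) = 75.22 dB
N = −174 + 75.22 + 8.05 = −90.73 dBm
SNR = P_sig − N = −61.3 − (−90.73) = 29.43 dB → 29.4 dB

29.4 dB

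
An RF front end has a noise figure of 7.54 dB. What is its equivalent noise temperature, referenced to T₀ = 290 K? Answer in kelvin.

F = 10^(7.54/10) = 5.67545
T_e = (F − 1)·T₀ = (5.67545 − 1) × 290 = 1356 K

1356 K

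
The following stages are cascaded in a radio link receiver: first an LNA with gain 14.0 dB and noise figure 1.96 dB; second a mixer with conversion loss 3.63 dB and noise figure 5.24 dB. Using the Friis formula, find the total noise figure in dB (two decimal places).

2.21 dB

Convert to linear (a loss of L dB is a gain of −L dB): F_i = 10^(NF_i/10), G_i = 10^(G_i,dB/10)
  Stage 1: F_1 = 10^(1.96/10) = 1.570, G_1 = 10^(14.0/10) = 25.12
  Stage 2: F_2 = 10^(5.24/10) = 3.342, G_2 = 10^(−3.63/10) = 0.4335
Friis cascade:
  F = 1.570 + (3.342 − 1)/25.12 = 1.664
NF = 10 log₁₀(1.664) = 2.21 dB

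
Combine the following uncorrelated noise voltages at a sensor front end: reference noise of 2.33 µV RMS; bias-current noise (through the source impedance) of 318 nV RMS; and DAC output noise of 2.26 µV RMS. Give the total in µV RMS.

3.26 µV

Uncorrelated sources add in power (mean-square): V_tot = √(ΣV_i²)
V_tot = √[(2.33×10⁻⁶)² + (3.18×10⁻⁷)² + (2.26×10⁻⁶)²] = 3.26×10⁻⁶ V = 3.26 µV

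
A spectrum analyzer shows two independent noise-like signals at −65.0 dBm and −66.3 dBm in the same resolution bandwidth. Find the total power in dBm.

Convert to linear, add, convert back:
P₁ = 3.16×10⁻¹⁰ W, P₂ = 2.34×10⁻¹⁰ W
P_tot = 5.51×10⁻¹⁰ W → 10 log₁₀(P_tot / 10⁻³) = −62.6 dBm

−62.6 dBm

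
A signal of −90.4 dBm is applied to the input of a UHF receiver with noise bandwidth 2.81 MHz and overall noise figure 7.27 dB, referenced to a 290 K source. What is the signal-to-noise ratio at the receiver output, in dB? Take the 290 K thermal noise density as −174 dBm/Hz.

Noise floor: N = −174 + 10 log₁₀(B) + NF
10 log₁₀(2.81×10⁶) = 64.49 dB
N = −174 + 64.49 + 7.27 = −102.24 dBm
SNR = P_sig − N = −90.4 − (−102.24) = 11.84 dB → 11.8 dB

11.8 dB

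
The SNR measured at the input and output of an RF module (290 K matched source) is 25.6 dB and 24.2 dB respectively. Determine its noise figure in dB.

NF (dB) = SNR_in(dB) − SNR_out(dB) when the source is at T₀
NF = 25.6 − 24.2 = 1.4 dB

1.4 dB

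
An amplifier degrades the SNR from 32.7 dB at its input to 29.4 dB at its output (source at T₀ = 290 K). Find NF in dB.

NF (dB) = SNR_in(dB) − SNR_out(dB) when the source is at T₀
NF = 32.7 − 29.4 = 3.3 dB

3.3 dB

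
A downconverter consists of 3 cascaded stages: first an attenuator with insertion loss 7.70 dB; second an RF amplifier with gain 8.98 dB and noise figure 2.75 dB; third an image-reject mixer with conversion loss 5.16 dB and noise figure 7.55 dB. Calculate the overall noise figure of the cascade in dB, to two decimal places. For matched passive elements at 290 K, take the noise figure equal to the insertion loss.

Convert to linear (a loss of L dB is a gain of −L dB): F_i = 10^(NF_i/10), G_i = 10^(G_i,dB/10)
  Stage 1: F_1 = 10^(7.70/10) = 5.888, G_1 = 10^(−7.70/10) = 0.1698
  Stage 2: F_2 = 10^(2.75/10) = 1.884, G_2 = 10^(8.98/10) = 7.907
  Stage 3: F_3 = 10^(7.55/10) = 5.689, G_3 = 10^(−5.16/10) = 0.3048
Friis cascade:
  F = 5.888 + (1.884 − 1)/0.1698 + (5.689 − 1)/1.343 = 14.58
NF = 10 log₁₀(14.58) = 11.64 dB

11.64 dB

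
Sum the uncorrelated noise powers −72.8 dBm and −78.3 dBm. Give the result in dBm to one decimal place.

−71.7 dBm

Convert to linear, add, convert back:
P₁ = 5.25×10⁻¹¹ W, P₂ = 1.48×10⁻¹¹ W
P_tot = 6.73×10⁻¹¹ W → 10 log₁₀(P_tot / 10⁻³) = −71.7 dBm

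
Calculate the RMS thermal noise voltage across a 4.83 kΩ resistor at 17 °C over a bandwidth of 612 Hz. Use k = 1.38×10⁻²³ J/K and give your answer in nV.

218 nV

T = 17 °C + 273.15 = 290.15 K
V_n = √(4kTRB)
4kTRB = 4 × 1.38×10⁻²³ × 290.15 × 4.83×10³ × 6.12×10² = 4.73×10⁻¹⁴ V²
V_n = √(4.73×10⁻¹⁴) = 2.18×10⁻⁷ V = 218 nV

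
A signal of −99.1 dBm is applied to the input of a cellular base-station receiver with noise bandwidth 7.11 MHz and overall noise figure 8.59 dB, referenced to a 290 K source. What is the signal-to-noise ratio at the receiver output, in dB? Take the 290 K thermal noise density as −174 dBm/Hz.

Noise floor: N = −174 + 10 log₁₀(B) + NF
10 log₁₀(7.11×10⁶) = 68.52 dB
N = −174 + 68.52 + 8.59 = −96.89 dBm
SNR = P_sig − N = −99.1 − (−96.89) = −2.21 dB → −2.2 dB

−2.2 dB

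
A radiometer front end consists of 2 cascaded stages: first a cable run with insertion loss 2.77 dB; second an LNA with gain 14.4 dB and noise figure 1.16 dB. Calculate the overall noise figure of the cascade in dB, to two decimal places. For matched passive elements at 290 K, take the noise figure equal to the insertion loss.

3.93 dB

Convert to linear (a loss of L dB is a gain of −L dB): F_i = 10^(NF_i/10), G_i = 10^(G_i,dB/10)
  Stage 1: F_1 = 10^(2.77/10) = 1.892, G_1 = 10^(−2.77/10) = 0.5284
  Stage 2: F_2 = 10^(1.16/10) = 1.306, G_2 = 10^(14.4/10) = 27.54
Friis cascade:
  F = 1.892 + (1.306 − 1)/0.5284 = 2.472
NF = 10 log₁₀(2.472) = 3.93 dB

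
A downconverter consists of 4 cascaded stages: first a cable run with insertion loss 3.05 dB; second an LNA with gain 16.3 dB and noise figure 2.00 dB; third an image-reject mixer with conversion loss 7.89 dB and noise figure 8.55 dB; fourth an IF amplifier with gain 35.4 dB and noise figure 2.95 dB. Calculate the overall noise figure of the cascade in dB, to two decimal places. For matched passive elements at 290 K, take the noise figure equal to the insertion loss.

Convert to linear (a loss of L dB is a gain of −L dB): F_i = 10^(NF_i/10), G_i = 10^(G_i,dB/10)
  Stage 1: F_1 = 10^(3.05/10) = 2.018, G_1 = 10^(−3.05/10) = 0.4955
  Stage 2: F_2 = 10^(2.00/10) = 1.585, G_2 = 10^(16.3/10) = 42.66
  Stage 3: F_3 = 10^(8.55/10) = 7.161, G_3 = 10^(−7.89/10) = 0.1626
  Stage 4: F_4 = 10^(2.95/10) = 1.972, G_4 = 10^(35.4/10) = 3467
Friis cascade:
  F = 2.018 + (1.585 − 1)/0.4955 + (7.161 − 1)/21.13 + (1.972 − 1)/3.436 = 3.773
NF = 10 log₁₀(3.773) = 5.77 dB

5.77 dB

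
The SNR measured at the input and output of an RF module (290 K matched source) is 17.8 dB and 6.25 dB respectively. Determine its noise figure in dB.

NF (dB) = SNR_in(dB) − SNR_out(dB) when the source is at T₀
NF = 17.8 − 6.25 = 11.55 dB

11.55 dB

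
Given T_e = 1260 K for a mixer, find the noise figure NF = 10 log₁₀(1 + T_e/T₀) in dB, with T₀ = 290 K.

7.28 dB

F = 1 + T_e/T₀ = 1 + 1260/290 = 5.34483
NF = 10 log₁₀(5.34483) = 7.28 dB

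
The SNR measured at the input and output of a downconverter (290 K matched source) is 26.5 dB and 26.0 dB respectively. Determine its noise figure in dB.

NF (dB) = SNR_in(dB) − SNR_out(dB) when the source is at T₀
NF = 26.5 − 26.0 = 0.5 dB

0.5 dB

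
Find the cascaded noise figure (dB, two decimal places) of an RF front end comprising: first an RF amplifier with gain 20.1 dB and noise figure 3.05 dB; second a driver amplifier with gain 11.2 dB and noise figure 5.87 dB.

Convert to linear (a loss of L dB is a gain of −L dB): F_i = 10^(NF_i/10), G_i = 10^(G_i,dB/10)
  Stage 1: F_1 = 10^(3.05/10) = 2.018, G_1 = 10^(20.1/10) = 102.3
  Stage 2: F_2 = 10^(5.87/10) = 3.864, G_2 = 10^(11.2/10) = 13.18
Friis cascade:
  F = 2.018 + (3.864 − 1)/102.3 = 2.046
NF = 10 log₁₀(2.046) = 3.11 dB

3.11 dB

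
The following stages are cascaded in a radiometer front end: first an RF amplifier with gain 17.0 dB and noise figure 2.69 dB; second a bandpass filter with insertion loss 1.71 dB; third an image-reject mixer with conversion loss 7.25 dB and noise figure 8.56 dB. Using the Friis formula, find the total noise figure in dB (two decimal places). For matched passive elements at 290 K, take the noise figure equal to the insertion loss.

Convert to linear (a loss of L dB is a gain of −L dB): F_i = 10^(NF_i/10), G_i = 10^(G_i,dB/10)
  Stage 1: F_1 = 10^(2.69/10) = 1.858, G_1 = 10^(17.0/10) = 50.12
  Stage 2: F_2 = 10^(1.71/10) = 1.483, G_2 = 10^(−1.71/10) = 0.6745
  Stage 3: F_3 = 10^(8.56/10) = 7.178, G_3 = 10^(−7.25/10) = 0.1884
Friis cascade:
  F = 1.858 + (1.483 − 1)/50.12 + (7.178 − 1)/33.81 = 2.050
NF = 10 log₁₀(2.050) = 3.12 dB

3.12 dB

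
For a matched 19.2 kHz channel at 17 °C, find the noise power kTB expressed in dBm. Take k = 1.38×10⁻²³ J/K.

T = 17 °C + 273.15 = 290.15 K
P_n = kTB = 1.38×10⁻²³ × 290.15 × 1.92×10⁴ = 7.69×10⁻¹⁷ W
In dBm: 10 log₁₀(7.69×10⁻¹⁷ / 10⁻³) = −131.1 dBm

−131.1 dBm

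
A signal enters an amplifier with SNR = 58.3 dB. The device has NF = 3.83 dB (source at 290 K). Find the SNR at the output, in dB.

54.47 dB

By definition F = SNR_in/SNR_out, so in dB: SNR_out = SNR_in − NF
SNR_out = 58.3 − 3.83 = 54.47 dB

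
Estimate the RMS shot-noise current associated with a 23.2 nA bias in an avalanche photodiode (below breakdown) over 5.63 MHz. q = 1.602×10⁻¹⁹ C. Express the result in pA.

205 pA

I_n = √(2qI·B)
2qI·B = 2 × 1.602×10⁻¹⁹ × 2.32×10⁻⁸ × 5.63×10⁶ = 4.18×10⁻²⁰ A²
I_n = √(4.18×10⁻²⁰) = 2.05×10⁻¹⁰ A = 205 pA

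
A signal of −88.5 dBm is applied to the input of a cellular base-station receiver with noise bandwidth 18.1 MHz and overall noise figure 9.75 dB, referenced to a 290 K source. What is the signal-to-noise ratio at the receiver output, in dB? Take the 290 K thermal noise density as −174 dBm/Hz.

3.2 dB

Noise floor: N = −174 + 10 log₁₀(B) + NF
10 log₁₀(1.81×10⁷) = 72.58 dB
N = −174 + 72.58 + 9.75 = −91.67 dBm
SNR = P_sig − N = −88.5 − (−91.67) = 3.17 dB → 3.2 dB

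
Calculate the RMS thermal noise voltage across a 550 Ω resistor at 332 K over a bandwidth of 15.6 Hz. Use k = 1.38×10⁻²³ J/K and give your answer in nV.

V_n = √(4kTRB)
4kTRB = 4 × 1.38×10⁻²³ × 332 × 5.50×10² × 1.56×10¹ = 1.57×10⁻¹⁶ V²
V_n = √(1.57×10⁻¹⁶) = 1.25×10⁻⁸ V = 12.5 nV

12.5 nV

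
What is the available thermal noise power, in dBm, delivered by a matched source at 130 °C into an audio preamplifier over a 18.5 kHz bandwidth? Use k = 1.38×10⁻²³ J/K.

−129.9 dBm

T = 130 °C + 273.15 = 403.15 K
P_n = kTB = 1.38×10⁻²³ × 403.15 × 1.85×10⁴ = 1.03×10⁻¹⁶ W
In dBm: 10 log₁₀(1.03×10⁻¹⁶ / 10⁻³) = −129.9 dBm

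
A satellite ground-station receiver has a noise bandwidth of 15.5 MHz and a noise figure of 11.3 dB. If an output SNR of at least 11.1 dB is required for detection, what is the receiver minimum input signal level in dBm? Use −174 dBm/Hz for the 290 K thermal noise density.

Sensitivity = −174 + 10 log₁₀(B) + NF + SNR_min
= −174 + 71.9 + 11.3 + 11.1
= −79.7 dBm → −79.7 dBm

−79.7 dBm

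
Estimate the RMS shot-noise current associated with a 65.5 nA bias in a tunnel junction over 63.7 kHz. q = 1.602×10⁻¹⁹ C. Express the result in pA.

36.6 pA

I_n = √(2qI·B)
2qI·B = 2 × 1.602×10⁻¹⁹ × 6.55×10⁻⁸ × 6.37×10⁴ = 1.34×10⁻²¹ A²
I_n = √(1.34×10⁻²¹) = 3.66×10⁻¹¹ A = 36.6 pA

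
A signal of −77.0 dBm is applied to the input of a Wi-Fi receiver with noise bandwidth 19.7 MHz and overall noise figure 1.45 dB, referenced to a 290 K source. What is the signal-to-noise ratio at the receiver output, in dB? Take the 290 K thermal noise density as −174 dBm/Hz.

Noise floor: N = −174 + 10 log₁₀(B) + NF
10 log₁₀(1.97×10⁷) = 72.94 dB
N = −174 + 72.94 + 1.45 = −99.61 dBm
SNR = P_sig − N = −77.0 − (−99.61) = 22.61 dB → 22.6 dB

22.6 dB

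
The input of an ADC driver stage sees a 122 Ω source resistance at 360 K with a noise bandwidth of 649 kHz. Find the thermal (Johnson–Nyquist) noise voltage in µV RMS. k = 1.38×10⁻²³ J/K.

1.25 µV

V_n = √(4kTRB)
4kTRB = 4 × 1.38×10⁻²³ × 360 × 1.22×10² × 6.49×10⁵ = 1.57×10⁻¹² V²
V_n = √(1.57×10⁻¹²) = 1.25×10⁻⁶ V = 1.25 µV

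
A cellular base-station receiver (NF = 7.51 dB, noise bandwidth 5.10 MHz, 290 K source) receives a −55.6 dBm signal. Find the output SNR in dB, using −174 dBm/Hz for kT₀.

Noise floor: N = −174 + 10 log₁₀(B) + NF
10 log₁₀(5.10×10⁶) = 67.08 dB
N = −174 + 67.08 + 7.51 = −99.41 dBm
SNR = P_sig − N = −55.6 − (−99.41) = 43.81 dB → 43.8 dB

43.8 dB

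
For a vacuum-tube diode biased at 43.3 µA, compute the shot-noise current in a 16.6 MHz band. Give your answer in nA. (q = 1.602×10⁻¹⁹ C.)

I_n = √(2qI·B)
2qI·B = 2 × 1.602×10⁻¹⁹ × 4.33×10⁻⁵ × 1.66×10⁷ = 2.30×10⁻¹⁶ A²
I_n = √(2.30×10⁻¹⁶) = 1.52×10⁻⁸ A = 15.2 nA

15.2 nA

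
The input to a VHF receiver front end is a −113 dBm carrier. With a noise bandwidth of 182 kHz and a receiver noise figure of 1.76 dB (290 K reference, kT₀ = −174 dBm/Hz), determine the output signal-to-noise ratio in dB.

Noise floor: N = −174 + 10 log₁₀(B) + NF
10 log₁₀(1.82×10⁵) = 52.6 dB
N = −174 + 52.6 + 1.76 = −119.64 dBm
SNR = P_sig − N = −113 − (−119.64) = 6.64 dB → 6.6 dB

6.6 dB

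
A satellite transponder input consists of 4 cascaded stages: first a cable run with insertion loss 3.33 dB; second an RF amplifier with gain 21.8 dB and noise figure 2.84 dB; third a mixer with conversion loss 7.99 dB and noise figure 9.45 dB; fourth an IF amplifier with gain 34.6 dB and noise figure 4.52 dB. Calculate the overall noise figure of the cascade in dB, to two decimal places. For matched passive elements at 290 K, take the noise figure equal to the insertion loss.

6.45 dB

Convert to linear (a loss of L dB is a gain of −L dB): F_i = 10^(NF_i/10), G_i = 10^(G_i,dB/10)
  Stage 1: F_1 = 10^(3.33/10) = 2.153, G_1 = 10^(−3.33/10) = 0.4645
  Stage 2: F_2 = 10^(2.84/10) = 1.923, G_2 = 10^(21.8/10) = 151.4
  Stage 3: F_3 = 10^(9.45/10) = 8.810, G_3 = 10^(−7.99/10) = 0.1589
  Stage 4: F_4 = 10^(4.52/10) = 2.831, G_4 = 10^(34.6/10) = 2884
Friis cascade:
  F = 2.153 + (1.923 − 1)/0.4645 + (8.810 − 1)/70.31 + (2.831 − 1)/11.17 = 4.415
NF = 10 log₁₀(4.415) = 6.45 dB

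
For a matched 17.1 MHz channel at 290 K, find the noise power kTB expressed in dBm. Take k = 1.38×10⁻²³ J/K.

P_n = kTB = 1.38×10⁻²³ × 290 × 1.71×10⁷ = 6.84×10⁻¹⁴ W
In dBm: 10 log₁₀(6.84×10⁻¹⁴ / 10⁻³) = −101.6 dBm

−101.6 dBm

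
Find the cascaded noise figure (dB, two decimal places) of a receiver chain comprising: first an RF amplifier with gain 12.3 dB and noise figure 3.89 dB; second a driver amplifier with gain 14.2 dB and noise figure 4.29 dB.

Convert to linear (a loss of L dB is a gain of −L dB): F_i = 10^(NF_i/10), G_i = 10^(G_i,dB/10)
  Stage 1: F_1 = 10^(3.89/10) = 2.449, G_1 = 10^(12.3/10) = 16.98
  Stage 2: F_2 = 10^(4.29/10) = 2.685, G_2 = 10^(14.2/10) = 26.30
Friis cascade:
  F = 2.449 + (2.685 − 1)/16.98 = 2.548
NF = 10 log₁₀(2.548) = 4.06 dB

4.06 dB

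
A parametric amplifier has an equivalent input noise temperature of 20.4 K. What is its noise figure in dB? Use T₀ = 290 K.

0.295 dB

F = 1 + T_e/T₀ = 1 + 20.4/290 = 1.07034
NF = 10 log₁₀(1.07034) = 0.295 dB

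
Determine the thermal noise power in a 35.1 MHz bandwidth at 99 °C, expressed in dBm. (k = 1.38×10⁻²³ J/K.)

T = 99 °C + 273.15 = 372.15 K
P_n = kTB = 1.38×10⁻²³ × 372.15 × 3.51×10⁷ = 1.80×10⁻¹³ W
In dBm: 10 log₁₀(1.80×10⁻¹³ / 10⁻³) = −97.4 dBm

−97.4 dBm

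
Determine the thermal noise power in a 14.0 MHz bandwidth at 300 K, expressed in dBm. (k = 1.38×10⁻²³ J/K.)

−102.4 dBm

P_n = kTB = 1.38×10⁻²³ × 300 × 1.40×10⁷ = 5.80×10⁻¹⁴ W
In dBm: 10 log₁₀(5.80×10⁻¹⁴ / 10⁻³) = −102.4 dBm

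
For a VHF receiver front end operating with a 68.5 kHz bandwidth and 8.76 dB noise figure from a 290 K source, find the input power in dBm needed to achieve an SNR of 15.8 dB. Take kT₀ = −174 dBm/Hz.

Sensitivity = −174 + 10 log₁₀(B) + NF + SNR_min
= −174 + 48.36 + 8.76 + 15.8
= −101.08 dBm → −101.1 dBm

−101.1 dBm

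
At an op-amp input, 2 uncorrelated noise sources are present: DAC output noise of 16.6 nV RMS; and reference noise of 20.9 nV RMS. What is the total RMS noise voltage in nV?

26.7 nV

Uncorrelated sources add in power (mean-square): V_tot = √(ΣV_i²)
V_tot = √[(1.66×10⁻⁸)² + (2.09×10⁻⁸)²] = 2.67×10⁻⁸ V = 26.7 nV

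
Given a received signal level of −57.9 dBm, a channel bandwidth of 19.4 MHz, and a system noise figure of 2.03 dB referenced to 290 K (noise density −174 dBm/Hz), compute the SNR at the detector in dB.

Noise floor: N = −174 + 10 log₁₀(B) + NF
10 log₁₀(1.94×10⁷) = 72.88 dB
N = −174 + 72.88 + 2.03 = −99.09 dBm
SNR = P_sig − N = −57.9 − (−99.09) = 41.19 dB → 41.2 dB

41.2 dB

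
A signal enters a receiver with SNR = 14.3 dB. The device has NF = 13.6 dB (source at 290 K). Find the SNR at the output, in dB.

By definition F = SNR_in/SNR_out, so in dB: SNR_out = SNR_in − NF
SNR_out = 14.3 − 13.6 = 0.7 dB

0.7 dB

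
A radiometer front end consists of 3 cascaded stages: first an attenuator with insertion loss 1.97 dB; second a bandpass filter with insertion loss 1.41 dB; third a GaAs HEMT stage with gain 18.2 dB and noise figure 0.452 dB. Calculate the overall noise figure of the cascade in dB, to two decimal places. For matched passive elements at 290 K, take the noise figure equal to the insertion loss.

Convert to linear (a loss of L dB is a gain of −L dB): F_i = 10^(NF_i/10), G_i = 10^(G_i,dB/10)
  Stage 1: F_1 = 10^(1.97/10) = 1.574, G_1 = 10^(−1.97/10) = 0.6353
  Stage 2: F_2 = 10^(1.41/10) = 1.384, G_2 = 10^(−1.41/10) = 0.7228
  Stage 3: F_3 = 10^(0.452/10) = 1.110, G_3 = 10^(18.2/10) = 66.07
Friis cascade:
  F = 1.574 + (1.384 − 1)/0.6353 + (1.110 − 1)/0.4592 = 2.417
NF = 10 log₁₀(2.417) = 3.83 dB

3.83 dB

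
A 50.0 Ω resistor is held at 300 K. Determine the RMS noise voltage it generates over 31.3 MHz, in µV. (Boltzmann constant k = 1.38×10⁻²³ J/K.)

5.09 µV

V_n = √(4kTRB)
4kTRB = 4 × 1.38×10⁻²³ × 300 × 5.00×10¹ × 3.13×10⁷ = 2.59×10⁻¹¹ V²
V_n = √(2.59×10⁻¹¹) = 5.09×10⁻⁶ V = 5.09 µV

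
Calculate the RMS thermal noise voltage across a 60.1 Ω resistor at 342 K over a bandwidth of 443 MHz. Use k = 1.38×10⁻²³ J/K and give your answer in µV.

22.4 µV

V_n = √(4kTRB)
4kTRB = 4 × 1.38×10⁻²³ × 342 × 6.01×10¹ × 4.43×10⁸ = 5.03×10⁻¹⁰ V²
V_n = √(5.03×10⁻¹⁰) = 2.24×10⁻⁵ V = 22.4 µV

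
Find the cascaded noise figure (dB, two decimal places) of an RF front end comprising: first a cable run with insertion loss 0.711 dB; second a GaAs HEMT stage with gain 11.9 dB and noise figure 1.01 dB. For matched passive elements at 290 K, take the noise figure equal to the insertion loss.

Convert to linear (a loss of L dB is a gain of −L dB): F_i = 10^(NF_i/10), G_i = 10^(G_i,dB/10)
  Stage 1: F_1 = 10^(0.711/10) = 1.178, G_1 = 10^(−0.711/10) = 0.8490
  Stage 2: F_2 = 10^(1.01/10) = 1.262, G_2 = 10^(11.9/10) = 15.49
Friis cascade:
  F = 1.178 + (1.262 − 1)/0.8490 = 1.486
NF = 10 log₁₀(1.486) = 1.72 dB

1.72 dB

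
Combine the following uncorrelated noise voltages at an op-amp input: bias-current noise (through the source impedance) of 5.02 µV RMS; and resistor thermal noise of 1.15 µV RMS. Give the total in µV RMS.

5.15 µV

Uncorrelated sources add in power (mean-square): V_tot = √(ΣV_i²)
V_tot = √[(5.02×10⁻⁶)² + (1.15×10⁻⁶)²] = 5.15×10⁻⁶ V = 5.15 µV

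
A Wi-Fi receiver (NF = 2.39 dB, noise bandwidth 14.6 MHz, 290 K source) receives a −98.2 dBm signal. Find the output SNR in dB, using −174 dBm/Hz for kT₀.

1.8 dB

Noise floor: N = −174 + 10 log₁₀(B) + NF
10 log₁₀(1.46×10⁷) = 71.64 dB
N = −174 + 71.64 + 2.39 = −99.97 dBm
SNR = P_sig − N = −98.2 − (−99.97) = 1.77 dB → 1.8 dB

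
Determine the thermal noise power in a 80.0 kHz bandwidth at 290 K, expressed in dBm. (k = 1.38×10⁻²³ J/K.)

P_n = kTB = 1.38×10⁻²³ × 290 × 8.00×10⁴ = 3.20×10⁻¹⁶ W
In dBm: 10 log₁₀(3.20×10⁻¹⁶ / 10⁻³) = −124.9 dBm

−124.9 dBm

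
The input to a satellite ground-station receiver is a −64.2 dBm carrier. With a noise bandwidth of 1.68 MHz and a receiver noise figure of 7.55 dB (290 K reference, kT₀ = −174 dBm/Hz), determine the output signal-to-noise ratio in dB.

40.0 dB

Noise floor: N = −174 + 10 log₁₀(B) + NF
10 log₁₀(1.68×10⁶) = 62.25 dB
N = −174 + 62.25 + 7.55 = −104.20 dBm
SNR = P_sig − N = −64.2 − (−104.20) = 40.00 dB → 40.0 dB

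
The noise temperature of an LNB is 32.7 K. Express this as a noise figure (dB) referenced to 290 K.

0.464 dB

F = 1 + T_e/T₀ = 1 + 32.7/290 = 1.11276
NF = 10 log₁₀(1.11276) = 0.464 dB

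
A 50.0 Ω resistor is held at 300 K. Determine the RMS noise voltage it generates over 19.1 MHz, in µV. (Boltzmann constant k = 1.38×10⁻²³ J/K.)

V_n = √(4kTRB)
4kTRB = 4 × 1.38×10⁻²³ × 300 × 5.00×10¹ × 1.91×10⁷ = 1.58×10⁻¹¹ V²
V_n = √(1.58×10⁻¹¹) = 3.98×10⁻⁶ V = 3.98 µV

3.98 µV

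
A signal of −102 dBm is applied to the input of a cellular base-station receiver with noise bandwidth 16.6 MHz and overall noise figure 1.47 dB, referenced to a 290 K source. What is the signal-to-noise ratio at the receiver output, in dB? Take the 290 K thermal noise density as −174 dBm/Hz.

−1.7 dB

Noise floor: N = −174 + 10 log₁₀(B) + NF
10 log₁₀(1.66×10⁷) = 72.2 dB
N = −174 + 72.2 + 1.47 = −100.33 dBm
SNR = P_sig − N = −102 − (−100.33) = −1.67 dB → −1.7 dB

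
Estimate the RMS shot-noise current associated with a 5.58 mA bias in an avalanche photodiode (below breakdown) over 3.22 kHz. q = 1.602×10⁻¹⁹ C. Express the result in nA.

I_n = √(2qI·B)
2qI·B = 2 × 1.602×10⁻¹⁹ × 5.58×10⁻³ × 3.22×10³ = 5.76×10⁻¹⁸ A²
I_n = √(5.76×10⁻¹⁸) = 2.40×10⁻⁹ A = 2.40 nA

2.40 nA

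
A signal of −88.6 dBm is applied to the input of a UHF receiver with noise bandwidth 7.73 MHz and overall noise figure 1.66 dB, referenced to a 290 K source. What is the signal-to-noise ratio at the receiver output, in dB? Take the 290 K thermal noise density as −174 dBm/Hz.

14.9 dB

Noise floor: N = −174 + 10 log₁₀(B) + NF
10 log₁₀(7.73×10⁶) = 68.88 dB
N = −174 + 68.88 + 1.66 = −103.46 dBm
SNR = P_sig − N = −88.6 − (−103.46) = 14.86 dB → 14.9 dB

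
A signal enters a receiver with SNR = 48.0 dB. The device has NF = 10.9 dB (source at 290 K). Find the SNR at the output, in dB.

37.1 dB

By definition F = SNR_in/SNR_out, so in dB: SNR_out = SNR_in − NF
SNR_out = 48.0 − 10.9 = 37.1 dB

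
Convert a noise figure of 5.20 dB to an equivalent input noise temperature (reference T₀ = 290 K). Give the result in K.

670 K

F = 10^(5.20/10) = 3.31131
T_e = (F − 1)·T₀ = (3.31131 − 1) × 290 = 670 K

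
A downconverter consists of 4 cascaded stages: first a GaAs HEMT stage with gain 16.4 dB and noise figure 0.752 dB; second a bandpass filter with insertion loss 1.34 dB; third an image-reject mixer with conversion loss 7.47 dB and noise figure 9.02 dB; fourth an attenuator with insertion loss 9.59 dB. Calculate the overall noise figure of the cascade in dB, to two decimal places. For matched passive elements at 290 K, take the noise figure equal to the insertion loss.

Convert to linear (a loss of L dB is a gain of −L dB): F_i = 10^(NF_i/10), G_i = 10^(G_i,dB/10)
  Stage 1: F_1 = 10^(0.752/10) = 1.189, G_1 = 10^(16.4/10) = 43.65
  Stage 2: F_2 = 10^(1.34/10) = 1.361, G_2 = 10^(−1.34/10) = 0.7345
  Stage 3: F_3 = 10^(9.02/10) = 7.980, G_3 = 10^(−7.47/10) = 0.1791
  Stage 4: F_4 = 10^(9.59/10) = 9.099, G_4 = 10^(−9.59/10) = 0.1099
Friis cascade:
  F = 1.189 + (1.361 − 1)/43.65 + (7.980 − 1)/32.06 + (9.099 − 1)/5.741 = 2.826
NF = 10 log₁₀(2.826) = 4.51 dB

4.51 dB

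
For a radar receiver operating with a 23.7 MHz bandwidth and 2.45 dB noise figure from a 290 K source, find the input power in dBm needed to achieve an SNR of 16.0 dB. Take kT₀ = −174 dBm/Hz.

−81.8 dBm

Sensitivity = −174 + 10 log₁₀(B) + NF + SNR_min
= −174 + 73.75 + 2.45 + 16.0
= −81.80 dBm → −81.8 dBm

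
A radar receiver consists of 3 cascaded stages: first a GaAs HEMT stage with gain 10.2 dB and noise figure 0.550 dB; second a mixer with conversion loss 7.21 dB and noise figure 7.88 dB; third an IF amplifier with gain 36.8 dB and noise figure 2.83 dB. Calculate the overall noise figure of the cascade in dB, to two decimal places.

Convert to linear (a loss of L dB is a gain of −L dB): F_i = 10^(NF_i/10), G_i = 10^(G_i,dB/10)
  Stage 1: F_1 = 10^(0.550/10) = 1.135, G_1 = 10^(10.2/10) = 10.47
  Stage 2: F_2 = 10^(7.88/10) = 6.138, G_2 = 10^(−7.21/10) = 0.1901
  Stage 3: F_3 = 10^(2.83/10) = 1.919, G_3 = 10^(36.8/10) = 4786
Friis cascade:
  F = 1.135 + (6.138 − 1)/10.47 + (1.919 − 1)/1.991 = 2.087
NF = 10 log₁₀(2.087) = 3.20 dB

3.20 dB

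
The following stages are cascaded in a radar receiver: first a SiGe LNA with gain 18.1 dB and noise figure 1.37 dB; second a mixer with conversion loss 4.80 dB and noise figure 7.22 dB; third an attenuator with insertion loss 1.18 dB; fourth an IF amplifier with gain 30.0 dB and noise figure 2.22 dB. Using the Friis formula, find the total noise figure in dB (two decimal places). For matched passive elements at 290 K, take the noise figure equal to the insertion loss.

Convert to linear (a loss of L dB is a gain of −L dB): F_i = 10^(NF_i/10), G_i = 10^(G_i,dB/10)
  Stage 1: F_1 = 10^(1.37/10) = 1.371, G_1 = 10^(18.1/10) = 64.57
  Stage 2: F_2 = 10^(7.22/10) = 5.272, G_2 = 10^(−4.80/10) = 0.3311
  Stage 3: F_3 = 10^(1.18/10) = 1.312, G_3 = 10^(−1.18/10) = 0.7621
  Stage 4: F_4 = 10^(2.22/10) = 1.667, G_4 = 10^(30.0/10) = 1000
Friis cascade:
  F = 1.371 + (5.272 − 1)/64.57 + (1.312 − 1)/21.38 + (1.667 − 1)/16.29 = 1.493
NF = 10 log₁₀(1.493) = 1.74 dB

1.74 dB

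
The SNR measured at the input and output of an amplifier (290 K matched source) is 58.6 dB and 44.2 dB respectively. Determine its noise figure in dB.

NF (dB) = SNR_in(dB) − SNR_out(dB) when the source is at T₀
NF = 58.6 − 44.2 = 14.4 dB

14.4 dB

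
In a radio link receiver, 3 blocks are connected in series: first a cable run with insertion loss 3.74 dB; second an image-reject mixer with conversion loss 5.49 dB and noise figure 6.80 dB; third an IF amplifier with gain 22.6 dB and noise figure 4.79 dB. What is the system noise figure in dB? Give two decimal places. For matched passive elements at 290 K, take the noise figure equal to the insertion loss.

14.50 dB

Convert to linear (a loss of L dB is a gain of −L dB): F_i = 10^(NF_i/10), G_i = 10^(G_i,dB/10)
  Stage 1: F_1 = 10^(3.74/10) = 2.366, G_1 = 10^(−3.74/10) = 0.4227
  Stage 2: F_2 = 10^(6.80/10) = 4.786, G_2 = 10^(−5.49/10) = 0.2825
  Stage 3: F_3 = 10^(4.79/10) = 3.013, G_3 = 10^(22.6/10) = 182.0
Friis cascade:
  F = 2.366 + (4.786 − 1)/0.4227 + (3.013 − 1)/0.1194 = 28.18
NF = 10 log₁₀(28.18) = 14.50 dB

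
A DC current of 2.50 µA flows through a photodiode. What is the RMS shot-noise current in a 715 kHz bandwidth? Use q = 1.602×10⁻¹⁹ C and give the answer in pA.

I_n = √(2qI·B)
2qI·B = 2 × 1.602×10⁻¹⁹ × 2.50×10⁻⁶ × 7.15×10⁵ = 5.73×10⁻¹⁹ A²
I_n = √(5.73×10⁻¹⁹) = 7.57×10⁻¹⁰ A = 757 pA

757 pA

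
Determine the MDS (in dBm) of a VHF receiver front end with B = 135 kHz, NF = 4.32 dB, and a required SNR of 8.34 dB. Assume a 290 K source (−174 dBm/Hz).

−110.0 dBm

Sensitivity = −174 + 10 log₁₀(B) + NF + SNR_min
= −174 + 51.3 + 4.32 + 8.34
= −110.04 dBm → −110.0 dBm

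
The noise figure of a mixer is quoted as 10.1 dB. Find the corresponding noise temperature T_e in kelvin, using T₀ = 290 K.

F = 10^(10.1/10) = 10.2329
T_e = (F − 1)·T₀ = (10.2329 − 1) × 290 = 2678 K

2678 K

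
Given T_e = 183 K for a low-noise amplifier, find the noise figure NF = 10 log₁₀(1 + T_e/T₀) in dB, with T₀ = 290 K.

2.12 dB

F = 1 + T_e/T₀ = 1 + 183/290 = 1.63103
NF = 10 log₁₀(1.63103) = 2.12 dB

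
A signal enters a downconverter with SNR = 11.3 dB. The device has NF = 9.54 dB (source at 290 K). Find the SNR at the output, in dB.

By definition F = SNR_in/SNR_out, so in dB: SNR_out = SNR_in − NF
SNR_out = 11.3 − 9.54 = 1.76 dB

1.76 dB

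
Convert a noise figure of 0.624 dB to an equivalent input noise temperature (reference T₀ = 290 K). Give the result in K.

44.8 K

F = 10^(0.624/10) = 1.15452
T_e = (F − 1)·T₀ = (1.15452 − 1) × 290 = 44.8 K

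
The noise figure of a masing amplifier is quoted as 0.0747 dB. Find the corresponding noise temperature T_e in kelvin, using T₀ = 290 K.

F = 10^(0.0747/10) = 1.01735
T_e = (F − 1)·T₀ = (1.01735 − 1) × 290 = 5.03 K

5.03 K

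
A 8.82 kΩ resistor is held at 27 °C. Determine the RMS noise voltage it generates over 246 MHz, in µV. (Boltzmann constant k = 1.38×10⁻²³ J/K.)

190 µV

T = 27 °C + 273.15 = 300.15 K
V_n = √(4kTRB)
4kTRB = 4 × 1.38×10⁻²³ × 300.15 × 8.82×10³ × 2.46×10⁸ = 3.59×10⁻⁸ V²
V_n = √(3.59×10⁻⁸) = 1.90×10⁻⁴ V = 190 µV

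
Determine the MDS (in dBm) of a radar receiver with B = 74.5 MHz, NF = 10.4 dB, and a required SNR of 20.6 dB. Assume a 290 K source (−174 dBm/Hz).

Sensitivity = −174 + 10 log₁₀(B) + NF + SNR_min
= −174 + 78.72 + 10.4 + 20.6
= −64.28 dBm → −64.3 dBm

−64.3 dBm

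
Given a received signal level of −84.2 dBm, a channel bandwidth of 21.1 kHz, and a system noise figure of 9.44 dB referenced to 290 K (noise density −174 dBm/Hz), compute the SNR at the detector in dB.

Noise floor: N = −174 + 10 log₁₀(B) + NF
10 log₁₀(2.11×10⁴) = 43.24 dB
N = −174 + 43.24 + 9.44 = −121.32 dBm
SNR = P_sig − N = −84.2 − (−121.32) = 37.12 dB → 37.1 dB

37.1 dB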